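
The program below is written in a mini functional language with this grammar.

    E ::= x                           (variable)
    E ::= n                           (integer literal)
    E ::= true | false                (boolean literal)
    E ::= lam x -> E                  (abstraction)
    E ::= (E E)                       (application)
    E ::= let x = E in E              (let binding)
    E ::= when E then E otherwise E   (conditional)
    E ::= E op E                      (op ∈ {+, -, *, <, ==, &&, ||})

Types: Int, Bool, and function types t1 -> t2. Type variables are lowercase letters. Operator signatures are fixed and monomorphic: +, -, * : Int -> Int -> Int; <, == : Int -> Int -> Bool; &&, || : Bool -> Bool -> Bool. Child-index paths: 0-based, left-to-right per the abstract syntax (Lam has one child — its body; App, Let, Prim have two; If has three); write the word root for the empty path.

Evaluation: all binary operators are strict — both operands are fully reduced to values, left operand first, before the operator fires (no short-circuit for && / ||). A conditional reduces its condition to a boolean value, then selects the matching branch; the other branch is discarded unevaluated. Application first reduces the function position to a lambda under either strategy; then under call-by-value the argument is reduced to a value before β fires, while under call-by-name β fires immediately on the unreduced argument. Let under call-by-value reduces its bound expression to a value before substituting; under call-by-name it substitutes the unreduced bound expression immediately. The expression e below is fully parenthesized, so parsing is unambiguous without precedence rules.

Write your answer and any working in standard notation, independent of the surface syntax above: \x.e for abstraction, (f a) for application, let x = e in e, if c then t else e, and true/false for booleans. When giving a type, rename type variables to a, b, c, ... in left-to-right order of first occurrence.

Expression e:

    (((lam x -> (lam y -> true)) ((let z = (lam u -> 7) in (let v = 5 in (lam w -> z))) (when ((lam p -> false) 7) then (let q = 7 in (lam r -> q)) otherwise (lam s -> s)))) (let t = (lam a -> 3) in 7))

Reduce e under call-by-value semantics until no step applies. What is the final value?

Answer: true

Derivation:
step 0: (((\x.(\y.true)) ((let z = (\u.7) in (let v = 5 in (\w.z))) (if ((\p.false) 7) then (let q = 7 in (\r.q)) else (\s.s)))) (let t = (\a.3) in 7))
step 1: [let@0.1.0] (((\x.(\y.true)) ((let v = 5 in (\w.(\u.7))) (if ((\p.false) 7) then (let q = 7 in (\r.q)) else (\s.s)))) (let t = (\a.3) in 7))
step 2: [let@0.1.0] (((\x.(\y.true)) ((\w.(\u.7)) (if ((\p.false) 7) then (let q = 7 in (\r.q)) else (\s.s)))) (let t = (\a.3) in 7))
step 3: [beta@0.1.1.0] (((\x.(\y.true)) ((\w.(\u.7)) (if false then (let q = 7 in (\r.q)) else (\s.s)))) (let t = (\a.3) in 7))
step 4: [if@0.1.1] (((\x.(\y.true)) ((\w.(\u.7)) (\s.s))) (let t = (\a.3) in 7))
step 5: [beta@0.1] (((\x.(\y.true)) (\u.7)) (let t = (\a.3) in 7))
step 6: [beta@0] ((\y.true) (let t = (\a.3) in 7))
step 7: [let@1] ((\y.true) 7)
step 8: [beta@root] true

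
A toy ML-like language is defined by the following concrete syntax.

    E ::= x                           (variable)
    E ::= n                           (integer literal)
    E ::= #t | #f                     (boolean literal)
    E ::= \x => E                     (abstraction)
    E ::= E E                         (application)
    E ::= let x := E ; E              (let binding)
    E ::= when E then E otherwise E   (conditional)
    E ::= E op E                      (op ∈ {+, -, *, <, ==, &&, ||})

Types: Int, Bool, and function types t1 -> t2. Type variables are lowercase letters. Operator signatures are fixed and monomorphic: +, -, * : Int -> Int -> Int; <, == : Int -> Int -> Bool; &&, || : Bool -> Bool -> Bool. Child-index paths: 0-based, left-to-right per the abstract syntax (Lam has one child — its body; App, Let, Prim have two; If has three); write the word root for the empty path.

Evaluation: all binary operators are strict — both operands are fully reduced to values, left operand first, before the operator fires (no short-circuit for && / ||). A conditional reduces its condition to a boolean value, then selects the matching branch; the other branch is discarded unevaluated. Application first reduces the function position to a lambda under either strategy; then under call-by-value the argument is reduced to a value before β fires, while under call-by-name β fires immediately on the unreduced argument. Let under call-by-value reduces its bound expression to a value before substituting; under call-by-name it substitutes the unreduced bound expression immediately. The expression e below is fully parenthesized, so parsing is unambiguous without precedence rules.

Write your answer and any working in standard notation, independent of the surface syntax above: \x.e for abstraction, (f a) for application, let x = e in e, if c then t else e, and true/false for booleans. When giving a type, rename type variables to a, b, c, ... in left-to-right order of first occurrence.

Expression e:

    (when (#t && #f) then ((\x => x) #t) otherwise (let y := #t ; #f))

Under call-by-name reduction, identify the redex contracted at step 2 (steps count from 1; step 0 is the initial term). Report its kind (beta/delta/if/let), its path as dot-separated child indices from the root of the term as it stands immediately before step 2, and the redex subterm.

Answer: if at root : (if false then ((\x.x) true) else (let y = true in false))

Derivation:
step 0: (if (true && false) then ((\x.x) true) else (let y = true in false))
step 1: [delta@0] (if false then ((\x.x) true) else (let y = true in false))
step 2: [if@root] (let y = true in false)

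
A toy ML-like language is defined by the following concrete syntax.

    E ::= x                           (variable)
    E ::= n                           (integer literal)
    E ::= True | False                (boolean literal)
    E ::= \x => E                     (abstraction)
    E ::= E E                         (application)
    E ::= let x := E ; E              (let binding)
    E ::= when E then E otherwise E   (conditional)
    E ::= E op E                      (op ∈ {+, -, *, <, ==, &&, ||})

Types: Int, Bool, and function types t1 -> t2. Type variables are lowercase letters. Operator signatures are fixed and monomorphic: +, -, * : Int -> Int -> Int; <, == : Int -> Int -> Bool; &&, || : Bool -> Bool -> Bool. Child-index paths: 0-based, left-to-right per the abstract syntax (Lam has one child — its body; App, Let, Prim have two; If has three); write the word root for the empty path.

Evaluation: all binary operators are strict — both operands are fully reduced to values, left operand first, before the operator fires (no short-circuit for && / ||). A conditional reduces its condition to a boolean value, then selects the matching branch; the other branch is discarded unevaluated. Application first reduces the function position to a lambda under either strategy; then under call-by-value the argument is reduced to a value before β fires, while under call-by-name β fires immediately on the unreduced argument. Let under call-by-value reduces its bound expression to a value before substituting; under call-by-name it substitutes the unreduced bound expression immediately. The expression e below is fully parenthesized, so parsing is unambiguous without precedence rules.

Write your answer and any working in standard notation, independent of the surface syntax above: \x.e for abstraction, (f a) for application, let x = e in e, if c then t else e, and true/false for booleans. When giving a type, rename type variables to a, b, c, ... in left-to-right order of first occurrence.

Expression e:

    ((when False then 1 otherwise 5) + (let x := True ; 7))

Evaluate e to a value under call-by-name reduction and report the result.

Answer: 12

Trace:
step 0: ((if false then 1 else 5) + (let x = true in 7))
step 1: [if@0] (5 + (let x = true in 7))
step 2: [let@1] (5 + 7)
step 3: [delta@root] 12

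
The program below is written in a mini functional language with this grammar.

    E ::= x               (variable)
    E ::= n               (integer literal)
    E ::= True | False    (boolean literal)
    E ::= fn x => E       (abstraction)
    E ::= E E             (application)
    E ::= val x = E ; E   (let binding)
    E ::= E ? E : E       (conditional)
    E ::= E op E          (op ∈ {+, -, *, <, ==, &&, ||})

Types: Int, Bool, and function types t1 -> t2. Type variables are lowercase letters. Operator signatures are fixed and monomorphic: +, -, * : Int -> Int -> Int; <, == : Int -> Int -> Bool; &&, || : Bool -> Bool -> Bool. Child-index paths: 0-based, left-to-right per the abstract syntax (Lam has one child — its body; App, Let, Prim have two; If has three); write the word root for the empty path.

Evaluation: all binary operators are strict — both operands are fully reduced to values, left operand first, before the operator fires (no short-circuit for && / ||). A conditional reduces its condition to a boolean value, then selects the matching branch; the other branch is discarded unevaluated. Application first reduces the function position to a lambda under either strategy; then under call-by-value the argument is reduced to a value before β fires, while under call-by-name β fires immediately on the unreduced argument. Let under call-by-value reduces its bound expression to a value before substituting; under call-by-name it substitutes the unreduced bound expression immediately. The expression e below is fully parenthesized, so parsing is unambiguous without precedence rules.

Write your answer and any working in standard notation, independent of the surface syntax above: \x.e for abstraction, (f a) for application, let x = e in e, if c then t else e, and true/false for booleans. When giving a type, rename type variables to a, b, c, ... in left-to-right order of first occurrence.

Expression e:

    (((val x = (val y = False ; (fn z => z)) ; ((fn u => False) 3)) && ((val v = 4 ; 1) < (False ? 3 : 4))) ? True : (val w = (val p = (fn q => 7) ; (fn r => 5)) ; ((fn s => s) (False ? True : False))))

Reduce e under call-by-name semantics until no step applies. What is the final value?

Answer: false

Working:
step 0: (if ((let x = (let y = false in (\z.z)) in ((\u.false) 3)) && ((let v = 4 in 1) < (if false then 3 else 4))) then true else (let w = (let p = (\q.7) in (\r.5)) in ((\s.s) (if false then true else false))))
step 1: [let@0.0] (if (((\u.false) 3) && ((let v = 4 in 1) < (if false then 3 else 4))) then true else (let w = (let p = (\q.7) in (\r.5)) in ((\s.s) (if false then true else false))))
step 2: [beta@0.0] (if (false && ((let v = 4 in 1) < (if false then 3 else 4))) then true else (let w = (let p = (\q.7) in (\r.5)) in ((\s.s) (if false then true else false))))
step 3: [let@0.1.0] (if (false && (1 < (if false then 3 else 4))) then true else (let w = (let p = (\q.7) in (\r.5)) in ((\s.s) (if false then true else false))))
step 4: [if@0.1.1] (if (false && (1 < 4)) then true else (let w = (let p = (\q.7) in (\r.5)) in ((\s.s) (if false then true else false))))
step 5: [delta@0.1] (if (false && true) then true else (let w = (let p = (\q.7) in (\r.5)) in ((\s.s) (if false then true else false))))
step 6: [delta@0] (if false then true else (let w = (let p = (\q.7) in (\r.5)) in ((\s.s) (if false then true else false))))
step 7: [if@root] (let w = (let p = (\q.7) in (\r.5)) in ((\s.s) (if false then true else false)))
step 8: [let@root] ((\s.s) (if false then true else false))
step 9: [beta@root] (if false then true else false)
step 10: [if@root] false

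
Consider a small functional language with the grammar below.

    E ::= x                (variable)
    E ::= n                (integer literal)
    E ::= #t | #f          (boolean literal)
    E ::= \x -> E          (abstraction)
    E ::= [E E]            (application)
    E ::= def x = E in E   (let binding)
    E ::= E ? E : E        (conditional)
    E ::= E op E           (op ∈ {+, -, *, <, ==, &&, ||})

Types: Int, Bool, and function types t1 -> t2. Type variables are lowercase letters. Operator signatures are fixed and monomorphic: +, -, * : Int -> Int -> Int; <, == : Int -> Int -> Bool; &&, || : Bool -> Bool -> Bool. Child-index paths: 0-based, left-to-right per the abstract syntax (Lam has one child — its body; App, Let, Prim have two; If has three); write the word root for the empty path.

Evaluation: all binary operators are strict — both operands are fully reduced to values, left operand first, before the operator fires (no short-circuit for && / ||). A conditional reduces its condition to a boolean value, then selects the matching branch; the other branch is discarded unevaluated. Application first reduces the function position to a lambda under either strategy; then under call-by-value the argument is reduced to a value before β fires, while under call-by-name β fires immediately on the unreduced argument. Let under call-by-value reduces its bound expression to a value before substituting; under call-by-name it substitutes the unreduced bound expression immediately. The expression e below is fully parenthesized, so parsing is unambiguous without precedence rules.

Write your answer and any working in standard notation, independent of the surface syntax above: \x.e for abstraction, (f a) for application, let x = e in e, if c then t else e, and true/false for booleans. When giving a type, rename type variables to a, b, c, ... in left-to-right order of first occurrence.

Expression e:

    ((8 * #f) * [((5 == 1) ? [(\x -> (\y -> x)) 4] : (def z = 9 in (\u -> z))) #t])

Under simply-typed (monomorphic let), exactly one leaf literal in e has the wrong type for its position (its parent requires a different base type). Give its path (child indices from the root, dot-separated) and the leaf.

Answer: 0.1 : false

Trace:
  unify Int ~ Int
  unify Bool ~ Int
  FAIL: mismatch Bool ~ Int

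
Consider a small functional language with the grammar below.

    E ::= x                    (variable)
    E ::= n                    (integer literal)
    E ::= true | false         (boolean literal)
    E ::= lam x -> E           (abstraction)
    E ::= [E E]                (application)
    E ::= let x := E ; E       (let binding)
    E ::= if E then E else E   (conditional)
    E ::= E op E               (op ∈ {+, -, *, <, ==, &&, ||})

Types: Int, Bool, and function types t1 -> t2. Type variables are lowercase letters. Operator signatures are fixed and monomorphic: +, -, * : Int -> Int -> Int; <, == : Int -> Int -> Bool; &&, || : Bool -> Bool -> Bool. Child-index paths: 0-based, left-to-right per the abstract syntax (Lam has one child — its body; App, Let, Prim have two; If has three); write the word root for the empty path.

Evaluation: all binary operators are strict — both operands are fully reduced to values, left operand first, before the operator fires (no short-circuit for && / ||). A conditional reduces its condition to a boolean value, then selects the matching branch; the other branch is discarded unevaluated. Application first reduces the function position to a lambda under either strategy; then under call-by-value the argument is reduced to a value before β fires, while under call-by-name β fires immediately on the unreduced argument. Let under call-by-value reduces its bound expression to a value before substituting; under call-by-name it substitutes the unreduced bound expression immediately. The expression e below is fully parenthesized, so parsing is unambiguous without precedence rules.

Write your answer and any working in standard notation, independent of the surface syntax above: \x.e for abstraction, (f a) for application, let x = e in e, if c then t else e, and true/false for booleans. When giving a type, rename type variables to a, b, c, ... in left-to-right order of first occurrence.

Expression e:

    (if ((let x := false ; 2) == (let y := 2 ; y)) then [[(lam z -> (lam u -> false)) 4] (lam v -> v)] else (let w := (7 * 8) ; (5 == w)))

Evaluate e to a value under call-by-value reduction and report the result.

Derivation:
step 0: (if ((let x = false in 2) == (let y = 2 in y)) then (((\z.(\u.false)) 4) (\v.v)) else (let w = (7 * 8) in (5 == w)))
step 1: [let@0.0] (if (2 == (let y = 2 in y)) then (((\z.(\u.false)) 4) (\v.v)) else (let w = (7 * 8) in (5 == w)))
step 2: [let@0.1] (if (2 == 2) then (((\z.(\u.false)) 4) (\v.v)) else (let w = (7 * 8) in (5 == w)))
step 3: [delta@0] (if true then (((\z.(\u.false)) 4) (\v.v)) else (let w = (7 * 8) in (5 == w)))
step 4: [if@root] (((\z.(\u.false)) 4) (\v.v))
step 5: [beta@0] ((\u.false) (\v.v))
step 6: [beta@root] false

Answer: false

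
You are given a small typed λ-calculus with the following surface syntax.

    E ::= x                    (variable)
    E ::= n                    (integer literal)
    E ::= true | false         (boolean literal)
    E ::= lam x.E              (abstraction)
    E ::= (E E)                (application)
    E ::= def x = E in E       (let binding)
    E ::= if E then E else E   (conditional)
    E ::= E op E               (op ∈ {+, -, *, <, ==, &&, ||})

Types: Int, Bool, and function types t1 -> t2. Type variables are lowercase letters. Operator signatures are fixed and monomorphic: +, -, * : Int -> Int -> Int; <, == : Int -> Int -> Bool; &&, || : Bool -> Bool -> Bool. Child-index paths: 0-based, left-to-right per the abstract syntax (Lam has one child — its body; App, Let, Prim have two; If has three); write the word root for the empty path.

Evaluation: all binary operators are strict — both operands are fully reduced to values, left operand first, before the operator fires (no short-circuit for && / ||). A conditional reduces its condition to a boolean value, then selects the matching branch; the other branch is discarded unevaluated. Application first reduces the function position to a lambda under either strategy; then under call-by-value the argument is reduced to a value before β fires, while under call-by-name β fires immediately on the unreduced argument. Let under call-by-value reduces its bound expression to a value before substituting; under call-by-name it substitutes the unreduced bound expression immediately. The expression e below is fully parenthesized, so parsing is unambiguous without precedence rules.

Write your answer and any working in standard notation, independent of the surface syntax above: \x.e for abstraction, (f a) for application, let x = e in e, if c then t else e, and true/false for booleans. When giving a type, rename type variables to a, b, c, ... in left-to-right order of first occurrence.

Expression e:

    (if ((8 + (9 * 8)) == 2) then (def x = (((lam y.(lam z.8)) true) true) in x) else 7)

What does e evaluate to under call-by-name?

Answer: 7

Trace:
step 0: (if ((8 + (9 * 8)) == 2) then (let x = (((\y.(\z.8)) true) true) in x) else 7)
step 1: [delta@0.0.1] (if ((8 + 72) == 2) then (let x = (((\y.(\z.8)) true) true) in x) else 7)
step 2: [delta@0.0] (if (80 == 2) then (let x = (((\y.(\z.8)) true) true) in x) else 7)
step 3: [delta@0] (if false then (let x = (((\y.(\z.8)) true) true) in x) else 7)
step 4: [if@root] 7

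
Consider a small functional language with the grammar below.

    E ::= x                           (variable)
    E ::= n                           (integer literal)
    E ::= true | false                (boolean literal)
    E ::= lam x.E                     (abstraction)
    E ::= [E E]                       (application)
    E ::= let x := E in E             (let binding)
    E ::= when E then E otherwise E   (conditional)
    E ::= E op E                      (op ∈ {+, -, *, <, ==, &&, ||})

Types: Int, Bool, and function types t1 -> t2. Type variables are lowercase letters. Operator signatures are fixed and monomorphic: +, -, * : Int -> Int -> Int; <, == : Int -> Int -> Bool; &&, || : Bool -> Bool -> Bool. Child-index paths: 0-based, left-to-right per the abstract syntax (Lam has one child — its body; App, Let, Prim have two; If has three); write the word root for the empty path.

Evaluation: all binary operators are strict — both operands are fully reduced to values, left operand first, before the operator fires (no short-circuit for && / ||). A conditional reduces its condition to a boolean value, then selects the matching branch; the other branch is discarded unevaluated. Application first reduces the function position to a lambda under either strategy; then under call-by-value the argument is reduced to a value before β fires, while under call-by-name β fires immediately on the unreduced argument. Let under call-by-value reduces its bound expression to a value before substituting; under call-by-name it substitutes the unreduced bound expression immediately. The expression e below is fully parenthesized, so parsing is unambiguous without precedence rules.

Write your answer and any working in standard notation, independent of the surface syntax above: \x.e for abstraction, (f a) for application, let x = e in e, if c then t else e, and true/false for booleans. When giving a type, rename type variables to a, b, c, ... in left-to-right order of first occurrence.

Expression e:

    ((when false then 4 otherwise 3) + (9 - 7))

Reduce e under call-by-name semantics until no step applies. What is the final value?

Answer: 5

Trace:
step 0: ((if false then 4 else 3) + (9 - 7))
step 1: [if@0] (3 + (9 - 7))
step 2: [delta@1] (3 + 2)
step 3: [delta@root] 5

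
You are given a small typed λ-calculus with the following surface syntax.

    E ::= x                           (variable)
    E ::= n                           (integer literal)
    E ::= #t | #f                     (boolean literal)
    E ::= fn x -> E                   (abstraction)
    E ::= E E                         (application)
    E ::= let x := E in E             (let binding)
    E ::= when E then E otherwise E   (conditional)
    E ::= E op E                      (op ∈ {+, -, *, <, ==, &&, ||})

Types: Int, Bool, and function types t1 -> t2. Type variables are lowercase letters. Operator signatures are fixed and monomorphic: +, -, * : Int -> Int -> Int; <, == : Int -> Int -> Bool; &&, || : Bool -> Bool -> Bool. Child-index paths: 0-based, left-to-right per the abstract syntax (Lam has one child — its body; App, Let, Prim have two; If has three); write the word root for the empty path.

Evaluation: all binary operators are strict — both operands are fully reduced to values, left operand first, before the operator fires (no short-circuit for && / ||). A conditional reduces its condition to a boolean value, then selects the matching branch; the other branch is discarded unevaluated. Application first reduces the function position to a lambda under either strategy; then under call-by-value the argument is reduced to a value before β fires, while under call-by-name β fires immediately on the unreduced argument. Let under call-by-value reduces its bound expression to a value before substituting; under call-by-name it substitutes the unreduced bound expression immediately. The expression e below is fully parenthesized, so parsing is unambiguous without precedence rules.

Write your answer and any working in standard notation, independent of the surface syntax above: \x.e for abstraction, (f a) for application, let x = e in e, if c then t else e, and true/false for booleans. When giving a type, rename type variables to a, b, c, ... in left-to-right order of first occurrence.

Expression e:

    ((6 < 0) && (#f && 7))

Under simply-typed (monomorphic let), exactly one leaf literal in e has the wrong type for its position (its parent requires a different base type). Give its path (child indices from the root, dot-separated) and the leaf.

Answer: 1.1 : 7

Derivation:
  unify Int ~ Int
  unify Int ~ Int
  unify Bool ~ Bool
  unify Bool ~ Bool
  unify Int ~ Bool
  FAIL: mismatch Int ~ Bool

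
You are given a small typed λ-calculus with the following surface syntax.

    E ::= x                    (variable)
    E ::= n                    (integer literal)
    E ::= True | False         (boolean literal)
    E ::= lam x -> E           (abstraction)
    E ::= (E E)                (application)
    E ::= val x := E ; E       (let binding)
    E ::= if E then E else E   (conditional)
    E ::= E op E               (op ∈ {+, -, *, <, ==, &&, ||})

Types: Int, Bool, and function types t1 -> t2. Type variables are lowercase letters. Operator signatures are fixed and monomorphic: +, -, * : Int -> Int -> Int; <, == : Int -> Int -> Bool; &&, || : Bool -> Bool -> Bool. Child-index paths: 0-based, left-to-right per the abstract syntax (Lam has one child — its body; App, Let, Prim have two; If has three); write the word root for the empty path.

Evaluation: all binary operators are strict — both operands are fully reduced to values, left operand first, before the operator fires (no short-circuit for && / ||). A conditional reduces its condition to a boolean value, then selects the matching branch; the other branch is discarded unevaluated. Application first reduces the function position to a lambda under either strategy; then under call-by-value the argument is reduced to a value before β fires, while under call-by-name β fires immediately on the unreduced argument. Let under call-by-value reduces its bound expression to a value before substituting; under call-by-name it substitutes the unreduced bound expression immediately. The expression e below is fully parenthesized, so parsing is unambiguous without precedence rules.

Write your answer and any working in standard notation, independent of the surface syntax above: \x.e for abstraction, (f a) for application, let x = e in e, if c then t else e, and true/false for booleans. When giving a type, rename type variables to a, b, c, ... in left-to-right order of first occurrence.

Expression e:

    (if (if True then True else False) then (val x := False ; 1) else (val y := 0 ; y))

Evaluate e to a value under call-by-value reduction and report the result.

Derivation:
step 0: (if (if true then true else false) then (let x = false in 1) else (let y = 0 in y))
step 1: [if@0] (if true then (let x = false in 1) else (let y = 0 in y))
step 2: [if@root] (let x = false in 1)
step 3: [let@root] 1

Answer: 1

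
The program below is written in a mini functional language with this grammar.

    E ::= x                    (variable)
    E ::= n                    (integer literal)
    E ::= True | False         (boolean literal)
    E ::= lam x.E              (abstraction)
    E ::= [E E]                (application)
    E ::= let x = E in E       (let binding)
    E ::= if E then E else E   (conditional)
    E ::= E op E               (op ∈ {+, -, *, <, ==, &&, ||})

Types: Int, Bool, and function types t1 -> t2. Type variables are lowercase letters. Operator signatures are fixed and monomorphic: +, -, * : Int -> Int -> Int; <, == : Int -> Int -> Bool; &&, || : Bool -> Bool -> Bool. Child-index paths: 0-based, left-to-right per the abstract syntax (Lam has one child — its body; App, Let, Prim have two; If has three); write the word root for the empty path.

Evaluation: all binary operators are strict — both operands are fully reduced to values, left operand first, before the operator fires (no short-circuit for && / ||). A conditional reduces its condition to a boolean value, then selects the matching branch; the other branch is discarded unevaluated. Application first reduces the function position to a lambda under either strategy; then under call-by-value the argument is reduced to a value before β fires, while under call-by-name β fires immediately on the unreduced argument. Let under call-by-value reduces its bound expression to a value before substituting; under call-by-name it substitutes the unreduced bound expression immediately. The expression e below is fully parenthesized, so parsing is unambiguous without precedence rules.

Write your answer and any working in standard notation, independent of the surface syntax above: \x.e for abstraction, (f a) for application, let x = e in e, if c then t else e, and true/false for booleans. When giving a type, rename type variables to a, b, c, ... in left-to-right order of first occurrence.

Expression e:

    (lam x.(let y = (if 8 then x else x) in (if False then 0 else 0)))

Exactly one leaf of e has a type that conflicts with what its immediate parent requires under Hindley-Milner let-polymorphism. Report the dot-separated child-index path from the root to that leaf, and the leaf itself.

Derivation:
  unify Int ~ Bool
  FAIL: mismatch Int ~ Bool

Answer: 0.0.0 : 8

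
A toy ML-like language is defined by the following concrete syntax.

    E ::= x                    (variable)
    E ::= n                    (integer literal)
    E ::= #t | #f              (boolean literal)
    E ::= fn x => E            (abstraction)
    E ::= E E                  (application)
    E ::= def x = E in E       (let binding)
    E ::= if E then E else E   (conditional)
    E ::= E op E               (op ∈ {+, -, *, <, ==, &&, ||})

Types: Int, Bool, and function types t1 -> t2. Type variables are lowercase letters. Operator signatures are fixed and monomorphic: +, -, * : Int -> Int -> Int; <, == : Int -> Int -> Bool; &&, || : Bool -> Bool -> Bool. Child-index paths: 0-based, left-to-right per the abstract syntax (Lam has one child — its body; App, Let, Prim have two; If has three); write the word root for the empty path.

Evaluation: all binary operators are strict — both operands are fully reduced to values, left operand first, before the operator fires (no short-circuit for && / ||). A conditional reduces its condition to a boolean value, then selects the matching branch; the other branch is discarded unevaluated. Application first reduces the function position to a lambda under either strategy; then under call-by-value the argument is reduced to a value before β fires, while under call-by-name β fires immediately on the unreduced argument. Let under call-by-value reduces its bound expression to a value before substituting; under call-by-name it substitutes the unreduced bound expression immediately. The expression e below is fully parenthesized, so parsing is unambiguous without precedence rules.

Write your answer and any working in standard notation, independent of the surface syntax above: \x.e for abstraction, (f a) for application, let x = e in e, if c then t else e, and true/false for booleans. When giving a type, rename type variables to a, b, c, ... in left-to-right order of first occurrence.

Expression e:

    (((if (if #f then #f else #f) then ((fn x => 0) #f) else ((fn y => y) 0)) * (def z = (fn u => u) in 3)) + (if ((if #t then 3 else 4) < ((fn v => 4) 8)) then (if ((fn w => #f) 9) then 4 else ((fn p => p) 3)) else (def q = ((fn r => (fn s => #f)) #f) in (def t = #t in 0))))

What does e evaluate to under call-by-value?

Derivation:
step 0: (((if (if false then false else false) then ((\x.0) false) else ((\y.y) 0)) * (let z = (\u.u) in 3)) + (if ((if true then 3 else 4) < ((\v.4) 8)) then (if ((\w.false) 9) then 4 else ((\p.p) 3)) else (let q = ((\r.(\s.false)) false) in (let t = true in 0))))
step 1: [if@0.0.0] (((if false then ((\x.0) false) else ((\y.y) 0)) * (let z = (\u.u) in 3)) + (if ((if true then 3 else 4) < ((\v.4) 8)) then (if ((\w.false) 9) then 4 else ((\p.p) 3)) else (let q = ((\r.(\s.false)) false) in (let t = true in 0))))
step 2: [if@0.0] ((((\y.y) 0) * (let z = (\u.u) in 3)) + (if ((if true then 3 else 4) < ((\v.4) 8)) then (if ((\w.false) 9) then 4 else ((\p.p) 3)) else (let q = ((\r.(\s.false)) false) in (let t = true in 0))))
step 3: [beta@0.0] ((0 * (let z = (\u.u) in 3)) + (if ((if true then 3 else 4) < ((\v.4) 8)) then (if ((\w.false) 9) then 4 else ((\p.p) 3)) else (let q = ((\r.(\s.false)) false) in (let t = true in 0))))
step 4: [let@0.1] ((0 * 3) + (if ((if true then 3 else 4) < ((\v.4) 8)) then (if ((\w.false) 9) then 4 else ((\p.p) 3)) else (let q = ((\r.(\s.false)) false) in (let t = true in 0))))
step 5: [delta@0] (0 + (if ((if true then 3 else 4) < ((\v.4) 8)) then (if ((\w.false) 9) then 4 else ((\p.p) 3)) else (let q = ((\r.(\s.false)) false) in (let t = true in 0))))
step 6: [if@1.0.0] (0 + (if (3 < ((\v.4) 8)) then (if ((\w.false) 9) then 4 else ((\p.p) 3)) else (let q = ((\r.(\s.false)) false) in (let t = true in 0))))
step 7: [beta@1.0.1] (0 + (if (3 < 4) then (if ((\w.false) 9) then 4 else ((\p.p) 3)) else (let q = ((\r.(\s.false)) false) in (let t = true in 0))))
step 8: [delta@1.0] (0 + (if true then (if ((\w.false) 9) then 4 else ((\p.p) 3)) else (let q = ((\r.(\s.false)) false) in (let t = true in 0))))
step 9: [if@1] (0 + (if ((\w.false) 9) then 4 else ((\p.p) 3)))
step 10: [beta@1.0] (0 + (if false then 4 else ((\p.p) 3)))
step 11: [if@1] (0 + ((\p.p) 3))
step 12: [beta@1] (0 + 3)
step 13: [delta@root] 3

Answer: 3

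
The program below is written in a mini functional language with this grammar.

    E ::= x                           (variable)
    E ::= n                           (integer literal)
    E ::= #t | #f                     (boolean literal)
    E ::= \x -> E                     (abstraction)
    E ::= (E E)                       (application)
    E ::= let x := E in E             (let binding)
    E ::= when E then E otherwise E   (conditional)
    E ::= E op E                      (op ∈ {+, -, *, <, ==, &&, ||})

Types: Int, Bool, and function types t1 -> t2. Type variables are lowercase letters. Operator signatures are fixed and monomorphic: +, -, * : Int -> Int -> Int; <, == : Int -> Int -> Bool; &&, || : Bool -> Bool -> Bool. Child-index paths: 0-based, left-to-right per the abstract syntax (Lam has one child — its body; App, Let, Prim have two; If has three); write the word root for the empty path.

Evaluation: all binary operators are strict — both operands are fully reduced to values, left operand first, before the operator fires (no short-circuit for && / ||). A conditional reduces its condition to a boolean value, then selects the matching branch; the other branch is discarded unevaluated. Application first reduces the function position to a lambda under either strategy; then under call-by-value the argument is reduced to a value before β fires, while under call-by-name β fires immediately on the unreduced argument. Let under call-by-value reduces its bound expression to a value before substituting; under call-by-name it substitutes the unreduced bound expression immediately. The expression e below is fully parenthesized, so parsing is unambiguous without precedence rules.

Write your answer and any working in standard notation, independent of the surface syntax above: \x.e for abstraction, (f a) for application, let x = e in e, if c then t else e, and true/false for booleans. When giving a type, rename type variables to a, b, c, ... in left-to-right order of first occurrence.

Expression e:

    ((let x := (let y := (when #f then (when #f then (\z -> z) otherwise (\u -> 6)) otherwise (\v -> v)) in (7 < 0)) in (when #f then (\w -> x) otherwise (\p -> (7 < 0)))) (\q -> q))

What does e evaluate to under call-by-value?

Answer: false

Derivation:
step 0: ((let x = (let y = (if false then (if false then (\z.z) else (\u.6)) else (\v.v)) in (7 < 0)) in (if false then (\w.x) else (\p.(7 < 0)))) (\q.q))
step 1: [if@0.0.0] ((let x = (let y = (\v.v) in (7 < 0)) in (if false then (\w.x) else (\p.(7 < 0)))) (\q.q))
step 2: [let@0.0] ((let x = (7 < 0) in (if false then (\w.x) else (\p.(7 < 0)))) (\q.q))
step 3: [delta@0.0] ((let x = false in (if false then (\w.x) else (\p.(7 < 0)))) (\q.q))
step 4: [let@0] ((if false then (\w.false) else (\p.(7 < 0))) (\q.q))
step 5: [if@0] ((\p.(7 < 0)) (\q.q))
step 6: [beta@root] (7 < 0)
step 7: [delta@root] false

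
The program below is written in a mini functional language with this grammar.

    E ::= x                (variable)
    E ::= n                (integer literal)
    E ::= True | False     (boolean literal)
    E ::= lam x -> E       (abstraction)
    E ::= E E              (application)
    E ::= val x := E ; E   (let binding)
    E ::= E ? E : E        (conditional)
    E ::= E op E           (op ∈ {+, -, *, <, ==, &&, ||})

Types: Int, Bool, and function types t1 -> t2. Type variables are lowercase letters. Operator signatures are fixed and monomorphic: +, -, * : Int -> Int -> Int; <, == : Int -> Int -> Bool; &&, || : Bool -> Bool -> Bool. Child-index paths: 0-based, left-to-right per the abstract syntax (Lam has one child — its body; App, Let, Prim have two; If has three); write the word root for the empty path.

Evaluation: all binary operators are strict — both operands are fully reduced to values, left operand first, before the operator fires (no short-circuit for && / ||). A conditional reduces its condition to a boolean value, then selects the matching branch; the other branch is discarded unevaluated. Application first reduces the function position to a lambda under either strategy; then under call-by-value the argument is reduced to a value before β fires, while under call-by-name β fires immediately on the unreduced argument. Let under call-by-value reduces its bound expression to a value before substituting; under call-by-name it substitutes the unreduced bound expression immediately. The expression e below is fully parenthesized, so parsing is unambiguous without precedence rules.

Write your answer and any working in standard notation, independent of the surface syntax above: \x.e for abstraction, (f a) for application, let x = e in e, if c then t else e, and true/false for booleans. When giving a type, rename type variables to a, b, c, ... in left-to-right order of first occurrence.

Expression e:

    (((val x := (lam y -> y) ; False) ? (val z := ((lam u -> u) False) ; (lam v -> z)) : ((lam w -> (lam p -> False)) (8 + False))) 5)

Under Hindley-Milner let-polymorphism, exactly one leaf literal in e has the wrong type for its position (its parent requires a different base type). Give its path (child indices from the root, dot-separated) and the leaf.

Working:
y : a
\y._ : a -> a
let x : forall. a -> a
  unify Bool ~ Bool
u : b
\u._ : b -> b
  unify b -> b ~ Bool -> c
  unify b ~ Bool
  unify Bool ~ c
_ _ : Bool
let z : Bool
z : Bool
\v._ : d -> Bool
\p._ : f -> Bool
\w._ : e -> f -> Bool
  unify Int ~ Int
  unify Bool ~ Int
  FAIL: mismatch Bool ~ Int

Answer: 0.2.1.1 : false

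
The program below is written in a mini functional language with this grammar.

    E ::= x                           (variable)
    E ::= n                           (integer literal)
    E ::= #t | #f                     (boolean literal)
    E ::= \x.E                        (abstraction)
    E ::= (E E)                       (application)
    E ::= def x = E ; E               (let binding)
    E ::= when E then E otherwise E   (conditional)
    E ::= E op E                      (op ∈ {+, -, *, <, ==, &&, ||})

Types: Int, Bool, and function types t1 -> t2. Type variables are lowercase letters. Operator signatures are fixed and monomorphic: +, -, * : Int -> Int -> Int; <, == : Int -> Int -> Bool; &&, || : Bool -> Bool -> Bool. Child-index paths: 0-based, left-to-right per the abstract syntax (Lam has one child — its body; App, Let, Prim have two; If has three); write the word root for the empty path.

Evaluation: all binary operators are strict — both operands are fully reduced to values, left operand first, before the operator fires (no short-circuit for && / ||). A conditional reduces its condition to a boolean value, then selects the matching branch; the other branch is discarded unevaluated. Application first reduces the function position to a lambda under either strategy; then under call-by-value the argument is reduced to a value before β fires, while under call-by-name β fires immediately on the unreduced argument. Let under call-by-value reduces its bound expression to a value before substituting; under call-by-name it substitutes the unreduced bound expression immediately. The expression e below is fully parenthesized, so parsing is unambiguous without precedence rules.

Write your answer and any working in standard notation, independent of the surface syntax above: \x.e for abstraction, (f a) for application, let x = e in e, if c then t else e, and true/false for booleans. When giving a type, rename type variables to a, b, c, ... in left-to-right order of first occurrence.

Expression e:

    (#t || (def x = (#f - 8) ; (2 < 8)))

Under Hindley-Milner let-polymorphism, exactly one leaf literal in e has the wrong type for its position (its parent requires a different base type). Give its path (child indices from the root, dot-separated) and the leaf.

Trace:
  unify Bool ~ Bool
  unify Bool ~ Int
  FAIL: mismatch Bool ~ Int

Answer: 1.0.0 : false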